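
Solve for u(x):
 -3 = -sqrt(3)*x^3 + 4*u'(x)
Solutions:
 u(x) = C1 + sqrt(3)*x^4/16 - 3*x/4


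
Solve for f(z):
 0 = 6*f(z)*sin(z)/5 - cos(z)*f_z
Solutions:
 f(z) = C1/cos(z)^(6/5)


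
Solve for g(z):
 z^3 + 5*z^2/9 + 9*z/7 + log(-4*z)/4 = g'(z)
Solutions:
 g(z) = C1 + z^4/4 + 5*z^3/27 + 9*z^2/14 + z*log(-z)/4 + z*(-1 + 2*log(2))/4


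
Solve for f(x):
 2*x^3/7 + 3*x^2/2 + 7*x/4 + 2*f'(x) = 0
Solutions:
 f(x) = C1 - x^4/28 - x^3/4 - 7*x^2/16


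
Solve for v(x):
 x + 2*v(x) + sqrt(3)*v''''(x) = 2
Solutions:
 v(x) = -x/2 + (C1*sin(2^(3/4)*3^(7/8)*x/6) + C2*cos(2^(3/4)*3^(7/8)*x/6))*exp(-2^(3/4)*3^(7/8)*x/6) + (C3*sin(2^(3/4)*3^(7/8)*x/6) + C4*cos(2^(3/4)*3^(7/8)*x/6))*exp(2^(3/4)*3^(7/8)*x/6) + 1


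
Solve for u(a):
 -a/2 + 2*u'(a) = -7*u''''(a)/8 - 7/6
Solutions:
 u(a) = C1 + C4*exp(-2*2^(1/3)*7^(2/3)*a/7) + a^2/8 - 7*a/12 + (C2*sin(2^(1/3)*sqrt(3)*7^(2/3)*a/7) + C3*cos(2^(1/3)*sqrt(3)*7^(2/3)*a/7))*exp(2^(1/3)*7^(2/3)*a/7)


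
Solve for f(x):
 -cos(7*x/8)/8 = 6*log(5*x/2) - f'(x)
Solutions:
 f(x) = C1 + 6*x*log(x) - 6*x - 6*x*log(2) + 6*x*log(5) + sin(7*x/8)/7


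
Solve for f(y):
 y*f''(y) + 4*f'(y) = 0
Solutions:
 f(y) = C1 + C2/y^3


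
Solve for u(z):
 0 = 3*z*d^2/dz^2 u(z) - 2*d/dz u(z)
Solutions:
 u(z) = C1 + C2*z^(5/3)


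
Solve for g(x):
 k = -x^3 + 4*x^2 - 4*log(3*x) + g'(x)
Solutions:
 g(x) = C1 + k*x + x^4/4 - 4*x^3/3 + 4*x*log(x) - 4*x + x*log(81)


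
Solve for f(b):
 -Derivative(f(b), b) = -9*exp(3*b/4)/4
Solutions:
 f(b) = C1 + 3*exp(3*b/4)


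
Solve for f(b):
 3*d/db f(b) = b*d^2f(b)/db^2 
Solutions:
 f(b) = C1 + C2*b^4


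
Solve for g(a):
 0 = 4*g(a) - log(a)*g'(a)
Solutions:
 g(a) = C1*exp(4*li(a))


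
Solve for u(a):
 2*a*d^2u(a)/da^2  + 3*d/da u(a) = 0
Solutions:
 u(a) = C1 + C2/sqrt(a)


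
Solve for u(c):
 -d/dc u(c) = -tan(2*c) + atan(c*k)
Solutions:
 u(c) = C1 - Piecewise((c*atan(c*k) - log(c^2*k^2 + 1)/(2*k), Ne(k, 0)), (0, True)) - log(cos(2*c))/2


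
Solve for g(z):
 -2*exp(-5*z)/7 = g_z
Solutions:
 g(z) = C1 + 2*exp(-5*z)/35


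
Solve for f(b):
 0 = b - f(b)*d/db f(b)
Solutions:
 f(b) = -sqrt(C1 + b^2)
 f(b) = sqrt(C1 + b^2)


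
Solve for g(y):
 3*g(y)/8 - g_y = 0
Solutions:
 g(y) = C1*exp(3*y/8)


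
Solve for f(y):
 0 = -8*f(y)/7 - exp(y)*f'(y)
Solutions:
 f(y) = C1*exp(8*exp(-y)/7)


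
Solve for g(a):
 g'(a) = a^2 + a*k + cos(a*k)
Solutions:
 g(a) = C1 + a^3/3 + a^2*k/2 + sin(a*k)/k


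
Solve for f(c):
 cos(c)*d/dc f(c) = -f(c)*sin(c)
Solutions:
 f(c) = C1*cos(c)


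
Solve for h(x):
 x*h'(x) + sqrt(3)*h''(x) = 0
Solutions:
 h(x) = C1 + C2*erf(sqrt(2)*3^(3/4)*x/6)


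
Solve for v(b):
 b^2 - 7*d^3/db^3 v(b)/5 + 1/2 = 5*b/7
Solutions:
 v(b) = C1 + C2*b + C3*b^2 + b^5/84 - 25*b^4/1176 + 5*b^3/84


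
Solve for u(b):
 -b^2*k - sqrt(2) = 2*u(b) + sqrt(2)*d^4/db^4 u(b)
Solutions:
 u(b) = -b^2*k/2 + (C1*sin(2^(5/8)*b/2) + C2*cos(2^(5/8)*b/2))*exp(-2^(5/8)*b/2) + (C3*sin(2^(5/8)*b/2) + C4*cos(2^(5/8)*b/2))*exp(2^(5/8)*b/2) - sqrt(2)/2


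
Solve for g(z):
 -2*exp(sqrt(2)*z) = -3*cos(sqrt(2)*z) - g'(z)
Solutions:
 g(z) = C1 + sqrt(2)*exp(sqrt(2)*z) - 3*sqrt(2)*sin(sqrt(2)*z)/2


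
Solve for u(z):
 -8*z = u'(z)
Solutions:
 u(z) = C1 - 4*z^2


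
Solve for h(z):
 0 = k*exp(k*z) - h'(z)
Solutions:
 h(z) = C1 + exp(k*z)


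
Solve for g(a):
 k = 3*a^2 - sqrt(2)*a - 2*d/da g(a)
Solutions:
 g(a) = C1 + a^3/2 - sqrt(2)*a^2/4 - a*k/2


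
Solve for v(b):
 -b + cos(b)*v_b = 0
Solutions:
 v(b) = C1 + Integral(b/cos(b), b)


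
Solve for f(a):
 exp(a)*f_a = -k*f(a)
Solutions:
 f(a) = C1*exp(k*exp(-a))


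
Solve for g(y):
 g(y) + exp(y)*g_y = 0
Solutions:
 g(y) = C1*exp(exp(-y))


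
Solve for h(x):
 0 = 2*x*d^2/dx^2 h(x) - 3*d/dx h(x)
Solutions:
 h(x) = C1 + C2*x^(5/2)


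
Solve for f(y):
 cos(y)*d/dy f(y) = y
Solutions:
 f(y) = C1 + Integral(y/cos(y), y)


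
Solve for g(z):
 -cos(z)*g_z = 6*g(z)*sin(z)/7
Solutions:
 g(z) = C1*cos(z)^(6/7)


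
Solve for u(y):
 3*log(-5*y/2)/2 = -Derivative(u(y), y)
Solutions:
 u(y) = C1 - 3*y*log(-y)/2 + 3*y*(-log(5) + log(2) + 1)/2


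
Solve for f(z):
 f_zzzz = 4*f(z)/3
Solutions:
 f(z) = C1*exp(-sqrt(2)*3^(3/4)*z/3) + C2*exp(sqrt(2)*3^(3/4)*z/3) + C3*sin(sqrt(2)*3^(3/4)*z/3) + C4*cos(sqrt(2)*3^(3/4)*z/3)


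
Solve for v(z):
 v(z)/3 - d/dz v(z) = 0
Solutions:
 v(z) = C1*exp(z/3)


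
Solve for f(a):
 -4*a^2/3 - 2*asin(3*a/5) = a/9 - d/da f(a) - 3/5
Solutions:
 f(a) = C1 + 4*a^3/9 + a^2/18 + 2*a*asin(3*a/5) - 3*a/5 + 2*sqrt(25 - 9*a^2)/3


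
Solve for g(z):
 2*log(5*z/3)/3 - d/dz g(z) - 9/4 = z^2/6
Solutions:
 g(z) = C1 - z^3/18 + 2*z*log(z)/3 - 35*z/12 - 2*z*log(3)/3 + 2*z*log(5)/3


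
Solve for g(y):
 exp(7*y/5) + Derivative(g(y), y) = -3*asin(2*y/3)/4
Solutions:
 g(y) = C1 - 3*y*asin(2*y/3)/4 - 3*sqrt(9 - 4*y^2)/8 - 5*exp(7*y/5)/7


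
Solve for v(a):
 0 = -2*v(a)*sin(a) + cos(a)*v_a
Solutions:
 v(a) = C1/cos(a)^2


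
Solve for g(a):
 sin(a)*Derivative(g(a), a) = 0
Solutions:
 g(a) = C1


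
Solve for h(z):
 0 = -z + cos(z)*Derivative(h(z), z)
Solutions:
 h(z) = C1 + Integral(z/cos(z), z)


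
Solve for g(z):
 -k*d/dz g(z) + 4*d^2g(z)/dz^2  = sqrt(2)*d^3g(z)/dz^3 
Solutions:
 g(z) = C1 + C2*exp(sqrt(2)*z*(1 - sqrt(-sqrt(2)*k + 4)/2)) + C3*exp(sqrt(2)*z*(sqrt(-sqrt(2)*k + 4)/2 + 1))


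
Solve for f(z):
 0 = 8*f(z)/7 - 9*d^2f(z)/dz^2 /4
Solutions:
 f(z) = C1*exp(-4*sqrt(14)*z/21) + C2*exp(4*sqrt(14)*z/21)


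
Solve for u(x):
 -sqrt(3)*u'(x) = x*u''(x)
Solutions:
 u(x) = C1 + C2*x^(1 - sqrt(3))


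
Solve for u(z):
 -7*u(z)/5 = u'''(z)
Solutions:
 u(z) = C3*exp(-5^(2/3)*7^(1/3)*z/5) + (C1*sin(sqrt(3)*5^(2/3)*7^(1/3)*z/10) + C2*cos(sqrt(3)*5^(2/3)*7^(1/3)*z/10))*exp(5^(2/3)*7^(1/3)*z/10)


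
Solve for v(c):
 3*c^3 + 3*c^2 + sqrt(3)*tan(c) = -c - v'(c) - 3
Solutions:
 v(c) = C1 - 3*c^4/4 - c^3 - c^2/2 - 3*c + sqrt(3)*log(cos(c))


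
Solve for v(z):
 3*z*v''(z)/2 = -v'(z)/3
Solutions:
 v(z) = C1 + C2*z^(7/9)


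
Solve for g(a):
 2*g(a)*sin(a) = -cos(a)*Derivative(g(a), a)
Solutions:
 g(a) = C1*cos(a)^2


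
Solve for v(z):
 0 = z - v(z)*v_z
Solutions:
 v(z) = -sqrt(C1 + z^2)
 v(z) = sqrt(C1 + z^2)


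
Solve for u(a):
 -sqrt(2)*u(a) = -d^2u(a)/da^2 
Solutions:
 u(a) = C1*exp(-2^(1/4)*a) + C2*exp(2^(1/4)*a)


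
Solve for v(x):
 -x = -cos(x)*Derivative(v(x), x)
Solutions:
 v(x) = C1 + Integral(x/cos(x), x)


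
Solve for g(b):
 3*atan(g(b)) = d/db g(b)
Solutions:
 Integral(1/atan(_y), (_y, g(b))) = C1 + 3*b


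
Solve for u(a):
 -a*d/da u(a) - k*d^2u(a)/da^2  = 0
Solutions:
 u(a) = C1 + C2*sqrt(k)*erf(sqrt(2)*a*sqrt(1/k)/2)


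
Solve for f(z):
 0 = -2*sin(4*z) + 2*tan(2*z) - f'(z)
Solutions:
 f(z) = C1 - log(cos(2*z)) + cos(4*z)/2


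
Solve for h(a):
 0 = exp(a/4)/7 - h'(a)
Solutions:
 h(a) = C1 + 4*exp(a/4)/7


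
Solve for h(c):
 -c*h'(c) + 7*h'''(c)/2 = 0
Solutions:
 h(c) = C1 + Integral(C2*airyai(2^(1/3)*7^(2/3)*c/7) + C3*airybi(2^(1/3)*7^(2/3)*c/7), c)


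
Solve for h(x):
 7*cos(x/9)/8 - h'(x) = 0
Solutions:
 h(x) = C1 + 63*sin(x/9)/8


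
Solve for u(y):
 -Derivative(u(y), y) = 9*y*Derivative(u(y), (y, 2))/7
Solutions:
 u(y) = C1 + C2*y^(2/9)


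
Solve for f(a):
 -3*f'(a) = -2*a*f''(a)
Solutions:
 f(a) = C1 + C2*a^(5/2)


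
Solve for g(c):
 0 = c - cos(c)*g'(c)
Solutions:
 g(c) = C1 + Integral(c/cos(c), c)


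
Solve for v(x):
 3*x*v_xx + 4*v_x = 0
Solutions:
 v(x) = C1 + C2/x^(1/3)


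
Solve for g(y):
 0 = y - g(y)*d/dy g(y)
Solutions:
 g(y) = -sqrt(C1 + y^2)
 g(y) = sqrt(C1 + y^2)


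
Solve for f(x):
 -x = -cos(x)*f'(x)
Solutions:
 f(x) = C1 + Integral(x/cos(x), x)


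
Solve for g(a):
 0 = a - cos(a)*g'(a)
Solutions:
 g(a) = C1 + Integral(a/cos(a), a)


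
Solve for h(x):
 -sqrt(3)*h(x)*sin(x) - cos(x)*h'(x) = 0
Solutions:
 h(x) = C1*cos(x)^(sqrt(3))


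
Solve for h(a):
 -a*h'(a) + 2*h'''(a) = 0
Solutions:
 h(a) = C1 + Integral(C2*airyai(2^(2/3)*a/2) + C3*airybi(2^(2/3)*a/2), a)


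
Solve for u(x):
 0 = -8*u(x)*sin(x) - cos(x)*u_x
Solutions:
 u(x) = C1*cos(x)^8


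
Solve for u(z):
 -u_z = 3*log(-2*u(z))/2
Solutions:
 2*Integral(1/(log(-_y) + log(2)), (_y, u(z)))/3 = C1 - z


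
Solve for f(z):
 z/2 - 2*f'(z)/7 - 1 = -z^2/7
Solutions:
 f(z) = C1 + z^3/6 + 7*z^2/8 - 7*z/2


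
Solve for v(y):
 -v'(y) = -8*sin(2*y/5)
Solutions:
 v(y) = C1 - 20*cos(2*y/5)


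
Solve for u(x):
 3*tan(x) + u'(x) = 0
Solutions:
 u(x) = C1 + 3*log(cos(x))


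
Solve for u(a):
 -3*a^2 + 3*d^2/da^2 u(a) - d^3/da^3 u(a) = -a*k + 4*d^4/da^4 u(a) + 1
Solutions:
 u(a) = C1 + C2*a + C3*exp(-a) + C4*exp(3*a/4) + a^4/12 + a^3*(2 - k)/18 + a^2*(29 - k)/18


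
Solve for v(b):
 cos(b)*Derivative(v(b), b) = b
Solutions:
 v(b) = C1 + Integral(b/cos(b), b)


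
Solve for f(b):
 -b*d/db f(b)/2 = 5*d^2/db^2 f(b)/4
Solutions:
 f(b) = C1 + C2*erf(sqrt(5)*b/5)


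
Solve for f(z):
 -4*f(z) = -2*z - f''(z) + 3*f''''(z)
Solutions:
 f(z) = z/2 + (C1*sin(sqrt(2)*3^(3/4)*z*sin(atan(sqrt(47))/2)/3) + C2*cos(sqrt(2)*3^(3/4)*z*sin(atan(sqrt(47))/2)/3))*exp(-sqrt(2)*3^(3/4)*z*cos(atan(sqrt(47))/2)/3) + (C3*sin(sqrt(2)*3^(3/4)*z*sin(atan(sqrt(47))/2)/3) + C4*cos(sqrt(2)*3^(3/4)*z*sin(atan(sqrt(47))/2)/3))*exp(sqrt(2)*3^(3/4)*z*cos(atan(sqrt(47))/2)/3)


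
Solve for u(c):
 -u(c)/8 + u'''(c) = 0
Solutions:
 u(c) = C3*exp(c/2) + (C1*sin(sqrt(3)*c/4) + C2*cos(sqrt(3)*c/4))*exp(-c/4)


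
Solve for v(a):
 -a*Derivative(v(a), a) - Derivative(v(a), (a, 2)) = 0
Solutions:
 v(a) = C1 + C2*erf(sqrt(2)*a/2)


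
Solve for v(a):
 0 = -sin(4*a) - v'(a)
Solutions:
 v(a) = C1 + cos(4*a)/4


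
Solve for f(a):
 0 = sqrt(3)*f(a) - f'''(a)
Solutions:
 f(a) = C3*exp(3^(1/6)*a) + (C1*sin(3^(2/3)*a/2) + C2*cos(3^(2/3)*a/2))*exp(-3^(1/6)*a/2)


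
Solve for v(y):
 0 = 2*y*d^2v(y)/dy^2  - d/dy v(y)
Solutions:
 v(y) = C1 + C2*y^(3/2)


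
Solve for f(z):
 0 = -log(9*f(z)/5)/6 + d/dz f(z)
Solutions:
 -6*Integral(1/(log(_y) - log(5) + 2*log(3)), (_y, f(z))) = C1 - z


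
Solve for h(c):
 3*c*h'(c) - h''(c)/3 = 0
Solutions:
 h(c) = C1 + C2*erfi(3*sqrt(2)*c/2)


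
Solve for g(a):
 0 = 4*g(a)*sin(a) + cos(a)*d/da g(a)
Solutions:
 g(a) = C1*cos(a)^4


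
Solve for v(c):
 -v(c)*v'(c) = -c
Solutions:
 v(c) = -sqrt(C1 + c^2)
 v(c) = sqrt(C1 + c^2)


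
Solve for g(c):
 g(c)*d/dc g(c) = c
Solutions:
 g(c) = -sqrt(C1 + c^2)
 g(c) = sqrt(C1 + c^2)


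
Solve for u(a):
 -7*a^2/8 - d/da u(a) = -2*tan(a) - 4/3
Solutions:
 u(a) = C1 - 7*a^3/24 + 4*a/3 - 2*log(cos(a))


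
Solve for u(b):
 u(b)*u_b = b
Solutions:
 u(b) = -sqrt(C1 + b^2)
 u(b) = sqrt(C1 + b^2)


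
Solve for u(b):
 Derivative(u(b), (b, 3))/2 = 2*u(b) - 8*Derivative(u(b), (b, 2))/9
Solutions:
 u(b) = C1*exp(-b*(128*2^(2/3)/(81*sqrt(46761) + 17635)^(1/3) + 32 + 2^(1/3)*(81*sqrt(46761) + 17635)^(1/3))/54)*sin(2^(1/3)*sqrt(3)*b*(-(81*sqrt(46761) + 17635)^(1/3) + 128*2^(1/3)/(81*sqrt(46761) + 17635)^(1/3))/54) + C2*exp(-b*(128*2^(2/3)/(81*sqrt(46761) + 17635)^(1/3) + 32 + 2^(1/3)*(81*sqrt(46761) + 17635)^(1/3))/54)*cos(2^(1/3)*sqrt(3)*b*(-(81*sqrt(46761) + 17635)^(1/3) + 128*2^(1/3)/(81*sqrt(46761) + 17635)^(1/3))/54) + C3*exp(b*(-16 + 128*2^(2/3)/(81*sqrt(46761) + 17635)^(1/3) + 2^(1/3)*(81*sqrt(46761) + 17635)^(1/3))/27)


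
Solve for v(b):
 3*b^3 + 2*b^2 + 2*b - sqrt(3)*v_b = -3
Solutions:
 v(b) = C1 + sqrt(3)*b^4/4 + 2*sqrt(3)*b^3/9 + sqrt(3)*b^2/3 + sqrt(3)*b


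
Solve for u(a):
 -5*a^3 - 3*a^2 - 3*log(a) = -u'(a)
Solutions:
 u(a) = C1 + 5*a^4/4 + a^3 + 3*a*log(a) - 3*a


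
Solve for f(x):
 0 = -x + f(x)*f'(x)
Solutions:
 f(x) = -sqrt(C1 + x^2)
 f(x) = sqrt(C1 + x^2)


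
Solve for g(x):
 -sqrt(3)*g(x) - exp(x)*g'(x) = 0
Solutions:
 g(x) = C1*exp(sqrt(3)*exp(-x))


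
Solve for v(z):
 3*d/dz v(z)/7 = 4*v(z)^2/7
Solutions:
 v(z) = -3/(C1 + 4*z)


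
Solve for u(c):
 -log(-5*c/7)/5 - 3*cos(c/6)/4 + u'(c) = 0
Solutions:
 u(c) = C1 + c*log(-c)/5 - c*log(7)/5 - c/5 + c*log(5)/5 + 9*sin(c/6)/2


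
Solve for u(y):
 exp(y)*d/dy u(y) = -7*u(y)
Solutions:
 u(y) = C1*exp(7*exp(-y))


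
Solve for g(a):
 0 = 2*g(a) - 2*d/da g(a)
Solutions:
 g(a) = C1*exp(a)


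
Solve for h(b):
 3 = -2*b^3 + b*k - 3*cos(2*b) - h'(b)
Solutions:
 h(b) = C1 - b^4/2 + b^2*k/2 - 3*b - 3*sin(b)*cos(b)


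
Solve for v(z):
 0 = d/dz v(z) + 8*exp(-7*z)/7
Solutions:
 v(z) = C1 + 8*exp(-7*z)/49


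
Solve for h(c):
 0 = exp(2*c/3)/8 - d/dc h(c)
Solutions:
 h(c) = C1 + 3*exp(2*c/3)/16


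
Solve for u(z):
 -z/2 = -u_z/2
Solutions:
 u(z) = C1 + z^2/2


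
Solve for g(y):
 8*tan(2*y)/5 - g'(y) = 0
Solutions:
 g(y) = C1 - 4*log(cos(2*y))/5


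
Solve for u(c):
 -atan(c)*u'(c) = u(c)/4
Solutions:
 u(c) = C1*exp(-Integral(1/atan(c), c)/4)


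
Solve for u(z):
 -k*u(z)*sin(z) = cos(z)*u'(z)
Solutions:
 u(z) = C1*exp(k*log(cos(z)))


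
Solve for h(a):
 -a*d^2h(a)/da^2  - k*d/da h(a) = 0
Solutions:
 h(a) = C1 + a^(1 - re(k))*(C2*sin(log(a)*Abs(im(k))) + C3*cos(log(a)*im(k)))


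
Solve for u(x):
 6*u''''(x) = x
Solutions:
 u(x) = C1 + C2*x + C3*x^2 + C4*x^3 + x^5/720


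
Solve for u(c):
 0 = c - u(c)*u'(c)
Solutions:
 u(c) = -sqrt(C1 + c^2)
 u(c) = sqrt(C1 + c^2)


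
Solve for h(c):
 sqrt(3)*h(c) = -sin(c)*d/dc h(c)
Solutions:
 h(c) = C1*(cos(c) + 1)^(sqrt(3)/2)/(cos(c) - 1)^(sqrt(3)/2)


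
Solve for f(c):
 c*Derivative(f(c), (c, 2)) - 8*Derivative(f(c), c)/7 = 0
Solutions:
 f(c) = C1 + C2*c^(15/7)


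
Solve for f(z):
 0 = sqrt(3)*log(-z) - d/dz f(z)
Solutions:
 f(z) = C1 + sqrt(3)*z*log(-z) - sqrt(3)*z


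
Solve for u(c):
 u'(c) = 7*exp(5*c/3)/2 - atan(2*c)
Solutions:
 u(c) = C1 - c*atan(2*c) + 21*exp(5*c/3)/10 + log(4*c^2 + 1)/4


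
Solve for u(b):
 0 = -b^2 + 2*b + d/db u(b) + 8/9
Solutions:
 u(b) = C1 + b^3/3 - b^2 - 8*b/9


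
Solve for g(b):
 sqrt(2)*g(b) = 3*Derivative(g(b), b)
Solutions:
 g(b) = C1*exp(sqrt(2)*b/3)


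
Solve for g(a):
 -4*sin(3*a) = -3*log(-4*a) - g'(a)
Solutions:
 g(a) = C1 - 3*a*log(-a) - 6*a*log(2) + 3*a - 4*cos(3*a)/3


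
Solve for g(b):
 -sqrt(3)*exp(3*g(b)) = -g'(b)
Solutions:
 g(b) = log(-1/(C1 + 3*sqrt(3)*b))/3
 g(b) = log((-1/(C1 + sqrt(3)*b))^(1/3)*(-3^(2/3) - 3*3^(1/6)*I)/6)
 g(b) = log((-1/(C1 + sqrt(3)*b))^(1/3)*(-3^(2/3) + 3*3^(1/6)*I)/6)


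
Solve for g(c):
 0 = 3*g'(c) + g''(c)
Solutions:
 g(c) = C1 + C2*exp(-3*c)


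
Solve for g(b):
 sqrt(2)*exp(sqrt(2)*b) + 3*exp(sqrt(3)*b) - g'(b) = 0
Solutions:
 g(b) = C1 + exp(sqrt(2)*b) + sqrt(3)*exp(sqrt(3)*b)


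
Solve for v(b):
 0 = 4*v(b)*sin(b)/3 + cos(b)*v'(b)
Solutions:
 v(b) = C1*cos(b)^(4/3)


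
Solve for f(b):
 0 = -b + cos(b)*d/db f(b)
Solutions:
 f(b) = C1 + Integral(b/cos(b), b)


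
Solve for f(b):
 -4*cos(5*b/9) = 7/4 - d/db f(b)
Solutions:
 f(b) = C1 + 7*b/4 + 36*sin(5*b/9)/5


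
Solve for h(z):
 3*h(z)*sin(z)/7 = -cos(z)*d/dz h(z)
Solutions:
 h(z) = C1*cos(z)^(3/7)


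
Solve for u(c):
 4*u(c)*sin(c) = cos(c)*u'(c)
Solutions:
 u(c) = C1/cos(c)^4


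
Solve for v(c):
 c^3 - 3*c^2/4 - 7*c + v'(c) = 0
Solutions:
 v(c) = C1 - c^4/4 + c^3/4 + 7*c^2/2


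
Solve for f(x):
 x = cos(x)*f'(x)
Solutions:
 f(x) = C1 + Integral(x/cos(x), x)


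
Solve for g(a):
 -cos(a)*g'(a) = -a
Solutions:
 g(a) = C1 + Integral(a/cos(a), a)


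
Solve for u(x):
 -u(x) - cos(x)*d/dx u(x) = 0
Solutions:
 u(x) = C1*sqrt(sin(x) - 1)/sqrt(sin(x) + 1)


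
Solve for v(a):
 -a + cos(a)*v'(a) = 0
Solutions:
 v(a) = C1 + Integral(a/cos(a), a)


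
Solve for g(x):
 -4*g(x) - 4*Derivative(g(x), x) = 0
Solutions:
 g(x) = C1*exp(-x)


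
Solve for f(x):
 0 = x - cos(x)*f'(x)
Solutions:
 f(x) = C1 + Integral(x/cos(x), x)


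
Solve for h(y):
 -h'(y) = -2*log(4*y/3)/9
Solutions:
 h(y) = C1 + 2*y*log(y)/9 - 2*y*log(3)/9 - 2*y/9 + 4*y*log(2)/9


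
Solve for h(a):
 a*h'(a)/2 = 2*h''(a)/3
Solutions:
 h(a) = C1 + C2*erfi(sqrt(6)*a/4)


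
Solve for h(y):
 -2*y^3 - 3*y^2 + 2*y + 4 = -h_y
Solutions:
 h(y) = C1 + y^4/2 + y^3 - y^2 - 4*y


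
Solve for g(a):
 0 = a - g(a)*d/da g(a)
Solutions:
 g(a) = -sqrt(C1 + a^2)
 g(a) = sqrt(C1 + a^2)


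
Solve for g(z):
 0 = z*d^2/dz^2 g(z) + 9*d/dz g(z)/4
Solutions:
 g(z) = C1 + C2/z^(5/4)


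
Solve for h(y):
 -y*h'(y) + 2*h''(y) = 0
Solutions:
 h(y) = C1 + C2*erfi(y/2)


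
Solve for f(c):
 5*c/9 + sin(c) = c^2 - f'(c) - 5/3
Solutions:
 f(c) = C1 + c^3/3 - 5*c^2/18 - 5*c/3 + cos(c)


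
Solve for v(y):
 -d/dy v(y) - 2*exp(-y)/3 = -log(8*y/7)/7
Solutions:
 v(y) = C1 + y*log(y)/7 + y*(-log(7) - 1 + 3*log(2))/7 + 2*exp(-y)/3


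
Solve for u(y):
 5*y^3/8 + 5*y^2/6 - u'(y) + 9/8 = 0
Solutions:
 u(y) = C1 + 5*y^4/32 + 5*y^3/18 + 9*y/8


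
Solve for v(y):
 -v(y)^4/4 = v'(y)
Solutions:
 v(y) = 2^(2/3)*(1/(C1 + 3*y))^(1/3)
 v(y) = (-6^(2/3) - 3*2^(2/3)*3^(1/6)*I)*(1/(C1 + y))^(1/3)/6
 v(y) = (-6^(2/3) + 3*2^(2/3)*3^(1/6)*I)*(1/(C1 + y))^(1/3)/6


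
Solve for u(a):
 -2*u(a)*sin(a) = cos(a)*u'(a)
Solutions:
 u(a) = C1*cos(a)^2


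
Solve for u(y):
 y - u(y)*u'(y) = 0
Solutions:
 u(y) = -sqrt(C1 + y^2)
 u(y) = sqrt(C1 + y^2)


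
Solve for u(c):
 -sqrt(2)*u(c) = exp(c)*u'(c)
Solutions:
 u(c) = C1*exp(sqrt(2)*exp(-c))


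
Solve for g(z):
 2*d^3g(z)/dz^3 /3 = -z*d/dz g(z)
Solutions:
 g(z) = C1 + Integral(C2*airyai(-2^(2/3)*3^(1/3)*z/2) + C3*airybi(-2^(2/3)*3^(1/3)*z/2), z)


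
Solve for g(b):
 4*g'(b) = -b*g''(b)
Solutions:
 g(b) = C1 + C2/b^3


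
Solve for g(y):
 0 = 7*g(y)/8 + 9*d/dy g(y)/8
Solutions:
 g(y) = C1*exp(-7*y/9)


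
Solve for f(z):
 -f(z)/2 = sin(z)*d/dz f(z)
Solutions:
 f(z) = C1*(cos(z) + 1)^(1/4)/(cos(z) - 1)^(1/4)


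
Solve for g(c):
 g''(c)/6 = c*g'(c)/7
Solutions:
 g(c) = C1 + C2*erfi(sqrt(21)*c/7)


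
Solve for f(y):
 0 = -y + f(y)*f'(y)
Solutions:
 f(y) = -sqrt(C1 + y^2)
 f(y) = sqrt(C1 + y^2)


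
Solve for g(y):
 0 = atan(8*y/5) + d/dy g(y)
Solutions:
 g(y) = C1 - y*atan(8*y/5) + 5*log(64*y^2 + 25)/16


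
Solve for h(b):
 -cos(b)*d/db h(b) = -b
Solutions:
 h(b) = C1 + Integral(b/cos(b), b)


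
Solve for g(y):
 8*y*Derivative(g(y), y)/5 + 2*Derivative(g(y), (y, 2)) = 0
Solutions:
 g(y) = C1 + C2*erf(sqrt(10)*y/5)


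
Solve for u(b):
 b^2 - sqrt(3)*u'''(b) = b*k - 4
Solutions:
 u(b) = C1 + C2*b + C3*b^2 + sqrt(3)*b^5/180 - sqrt(3)*b^4*k/72 + 2*sqrt(3)*b^3/9


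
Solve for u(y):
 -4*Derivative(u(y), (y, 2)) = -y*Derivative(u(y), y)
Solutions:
 u(y) = C1 + C2*erfi(sqrt(2)*y/4)


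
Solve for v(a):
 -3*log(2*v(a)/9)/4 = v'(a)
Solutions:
 4*Integral(1/(log(_y) - 2*log(3) + log(2)), (_y, v(a)))/3 = C1 - a


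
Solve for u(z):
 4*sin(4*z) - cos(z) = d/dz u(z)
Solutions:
 u(z) = C1 - sin(z) - cos(4*z)


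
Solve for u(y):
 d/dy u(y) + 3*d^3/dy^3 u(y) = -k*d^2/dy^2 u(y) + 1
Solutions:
 u(y) = C1 + C2*exp(y*(-k + sqrt(k^2 - 12))/6) + C3*exp(-y*(k + sqrt(k^2 - 12))/6) + y


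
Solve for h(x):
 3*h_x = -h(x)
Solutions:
 h(x) = C1*exp(-x/3)


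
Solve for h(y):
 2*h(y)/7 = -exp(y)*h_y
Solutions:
 h(y) = C1*exp(2*exp(-y)/7)


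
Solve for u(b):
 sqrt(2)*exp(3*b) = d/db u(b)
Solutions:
 u(b) = C1 + sqrt(2)*exp(3*b)/3


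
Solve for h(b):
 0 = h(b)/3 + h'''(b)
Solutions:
 h(b) = C3*exp(-3^(2/3)*b/3) + (C1*sin(3^(1/6)*b/2) + C2*cos(3^(1/6)*b/2))*exp(3^(2/3)*b/6)


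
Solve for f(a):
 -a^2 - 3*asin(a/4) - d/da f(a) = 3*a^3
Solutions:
 f(a) = C1 - 3*a^4/4 - a^3/3 - 3*a*asin(a/4) - 3*sqrt(16 - a^2)


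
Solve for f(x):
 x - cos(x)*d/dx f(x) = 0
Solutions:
 f(x) = C1 + Integral(x/cos(x), x)


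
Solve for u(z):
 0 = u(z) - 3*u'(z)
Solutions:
 u(z) = C1*exp(z/3)


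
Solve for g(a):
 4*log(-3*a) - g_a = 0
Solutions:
 g(a) = C1 + 4*a*log(-a) + 4*a*(-1 + log(3))


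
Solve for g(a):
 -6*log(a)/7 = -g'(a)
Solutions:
 g(a) = C1 + 6*a*log(a)/7 - 6*a/7


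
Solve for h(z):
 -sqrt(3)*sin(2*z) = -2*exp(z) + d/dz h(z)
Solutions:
 h(z) = C1 + 2*exp(z) + sqrt(3)*cos(2*z)/2


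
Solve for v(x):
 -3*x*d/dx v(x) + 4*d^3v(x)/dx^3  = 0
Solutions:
 v(x) = C1 + Integral(C2*airyai(6^(1/3)*x/2) + C3*airybi(6^(1/3)*x/2), x)


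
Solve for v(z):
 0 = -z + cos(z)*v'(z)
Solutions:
 v(z) = C1 + Integral(z/cos(z), z)


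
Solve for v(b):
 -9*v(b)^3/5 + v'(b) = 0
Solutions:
 v(b) = -sqrt(10)*sqrt(-1/(C1 + 9*b))/2
 v(b) = sqrt(10)*sqrt(-1/(C1 + 9*b))/2


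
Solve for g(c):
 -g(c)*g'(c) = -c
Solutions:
 g(c) = -sqrt(C1 + c^2)
 g(c) = sqrt(C1 + c^2)


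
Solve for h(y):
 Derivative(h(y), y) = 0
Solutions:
 h(y) = C1


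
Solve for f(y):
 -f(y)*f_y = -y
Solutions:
 f(y) = -sqrt(C1 + y^2)
 f(y) = sqrt(C1 + y^2)


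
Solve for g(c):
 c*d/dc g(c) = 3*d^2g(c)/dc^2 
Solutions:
 g(c) = C1 + C2*erfi(sqrt(6)*c/6)


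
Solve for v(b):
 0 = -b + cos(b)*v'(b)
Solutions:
 v(b) = C1 + Integral(b/cos(b), b)


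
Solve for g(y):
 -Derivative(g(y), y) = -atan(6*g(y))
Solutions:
 Integral(1/atan(6*_y), (_y, g(y))) = C1 + y


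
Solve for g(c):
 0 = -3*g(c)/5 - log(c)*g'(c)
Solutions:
 g(c) = C1*exp(-3*li(c)/5)


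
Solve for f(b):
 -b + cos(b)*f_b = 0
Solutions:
 f(b) = C1 + Integral(b/cos(b), b)


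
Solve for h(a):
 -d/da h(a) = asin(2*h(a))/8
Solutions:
 Integral(1/asin(2*_y), (_y, h(a))) = C1 - a/8


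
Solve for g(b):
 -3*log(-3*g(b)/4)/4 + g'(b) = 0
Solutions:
 -4*Integral(1/(log(-_y) - 2*log(2) + log(3)), (_y, g(b)))/3 = C1 - b


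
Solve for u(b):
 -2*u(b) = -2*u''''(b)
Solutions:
 u(b) = C1*exp(-b) + C2*exp(b) + C3*sin(b) + C4*cos(b)


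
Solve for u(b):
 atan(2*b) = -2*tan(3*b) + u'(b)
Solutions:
 u(b) = C1 + b*atan(2*b) - log(4*b^2 + 1)/4 - 2*log(cos(3*b))/3


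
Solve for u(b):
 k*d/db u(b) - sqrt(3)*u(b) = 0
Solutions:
 u(b) = C1*exp(sqrt(3)*b/k)


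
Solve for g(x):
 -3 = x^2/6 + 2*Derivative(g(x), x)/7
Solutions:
 g(x) = C1 - 7*x^3/36 - 21*x/2


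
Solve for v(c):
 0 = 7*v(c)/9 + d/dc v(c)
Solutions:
 v(c) = C1*exp(-7*c/9)


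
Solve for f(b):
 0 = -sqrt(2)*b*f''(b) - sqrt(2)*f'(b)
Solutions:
 f(b) = C1 + C2*log(b)


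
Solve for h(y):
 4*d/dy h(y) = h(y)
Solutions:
 h(y) = C1*exp(y/4)


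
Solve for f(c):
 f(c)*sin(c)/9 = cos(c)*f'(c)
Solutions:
 f(c) = C1/cos(c)^(1/9)


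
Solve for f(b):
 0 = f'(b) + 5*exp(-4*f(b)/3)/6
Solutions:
 f(b) = 3*log(-I*(C1 - 10*b/9)^(1/4))
 f(b) = 3*log(I*(C1 - 10*b/9)^(1/4))
 f(b) = 3*log(-(C1 - 10*b/9)^(1/4))
 f(b) = 3*log(C1 - 10*b/9)/4


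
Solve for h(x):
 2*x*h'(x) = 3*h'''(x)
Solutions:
 h(x) = C1 + Integral(C2*airyai(2^(1/3)*3^(2/3)*x/3) + C3*airybi(2^(1/3)*3^(2/3)*x/3), x)


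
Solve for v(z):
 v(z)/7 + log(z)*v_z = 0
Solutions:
 v(z) = C1*exp(-li(z)/7)


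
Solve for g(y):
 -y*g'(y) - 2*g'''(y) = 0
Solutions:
 g(y) = C1 + Integral(C2*airyai(-2^(2/3)*y/2) + C3*airybi(-2^(2/3)*y/2), y)


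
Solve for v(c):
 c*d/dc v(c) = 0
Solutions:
 v(c) = C1


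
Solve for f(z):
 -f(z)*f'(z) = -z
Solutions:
 f(z) = -sqrt(C1 + z^2)
 f(z) = sqrt(C1 + z^2)


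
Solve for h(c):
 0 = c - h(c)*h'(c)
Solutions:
 h(c) = -sqrt(C1 + c^2)
 h(c) = sqrt(C1 + c^2)


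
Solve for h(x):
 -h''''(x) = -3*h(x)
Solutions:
 h(x) = C1*exp(-3^(1/4)*x) + C2*exp(3^(1/4)*x) + C3*sin(3^(1/4)*x) + C4*cos(3^(1/4)*x)


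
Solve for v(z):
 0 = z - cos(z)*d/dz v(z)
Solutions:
 v(z) = C1 + Integral(z/cos(z), z)


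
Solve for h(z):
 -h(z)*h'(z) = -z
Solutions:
 h(z) = -sqrt(C1 + z^2)
 h(z) = sqrt(C1 + z^2)


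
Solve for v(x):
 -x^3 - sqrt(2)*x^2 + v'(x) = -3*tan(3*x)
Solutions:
 v(x) = C1 + x^4/4 + sqrt(2)*x^3/3 + log(cos(3*x))


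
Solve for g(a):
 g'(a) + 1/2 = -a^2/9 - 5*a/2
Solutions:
 g(a) = C1 - a^3/27 - 5*a^2/4 - a/2


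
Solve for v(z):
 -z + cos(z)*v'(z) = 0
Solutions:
 v(z) = C1 + Integral(z/cos(z), z)


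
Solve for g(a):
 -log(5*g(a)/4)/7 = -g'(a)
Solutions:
 7*Integral(1/(-log(_y) - log(5) + 2*log(2)), (_y, g(a))) = C1 - a


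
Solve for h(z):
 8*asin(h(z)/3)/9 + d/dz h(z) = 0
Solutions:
 Integral(1/asin(_y/3), (_y, h(z))) = C1 - 8*z/9


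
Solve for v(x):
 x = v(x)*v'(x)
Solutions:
 v(x) = -sqrt(C1 + x^2)
 v(x) = sqrt(C1 + x^2)


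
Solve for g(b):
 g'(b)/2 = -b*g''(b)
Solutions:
 g(b) = C1 + C2*sqrt(b)


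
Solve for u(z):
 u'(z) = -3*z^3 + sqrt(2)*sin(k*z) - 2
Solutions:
 u(z) = C1 - 3*z^4/4 - 2*z - sqrt(2)*cos(k*z)/k


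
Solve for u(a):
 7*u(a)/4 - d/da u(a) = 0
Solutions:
 u(a) = C1*exp(7*a/4)


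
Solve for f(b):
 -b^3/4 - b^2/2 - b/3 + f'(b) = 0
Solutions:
 f(b) = C1 + b^4/16 + b^3/6 + b^2/6


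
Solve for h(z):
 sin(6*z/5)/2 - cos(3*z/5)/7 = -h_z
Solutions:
 h(z) = C1 + 5*sin(3*z/5)/21 + 5*cos(6*z/5)/12


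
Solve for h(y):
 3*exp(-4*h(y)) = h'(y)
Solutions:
 h(y) = log(-I*(C1 + 12*y)^(1/4))
 h(y) = log(I*(C1 + 12*y)^(1/4))
 h(y) = log(-(C1 + 12*y)^(1/4))
 h(y) = log(C1 + 12*y)/4


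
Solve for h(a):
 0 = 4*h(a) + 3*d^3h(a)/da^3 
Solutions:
 h(a) = C3*exp(-6^(2/3)*a/3) + (C1*sin(2^(2/3)*3^(1/6)*a/2) + C2*cos(2^(2/3)*3^(1/6)*a/2))*exp(6^(2/3)*a/6)


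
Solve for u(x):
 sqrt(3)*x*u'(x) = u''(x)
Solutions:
 u(x) = C1 + C2*erfi(sqrt(2)*3^(1/4)*x/2)


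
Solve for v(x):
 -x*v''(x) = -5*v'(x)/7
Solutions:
 v(x) = C1 + C2*x^(12/7)


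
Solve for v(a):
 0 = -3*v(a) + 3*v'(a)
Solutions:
 v(a) = C1*exp(a)


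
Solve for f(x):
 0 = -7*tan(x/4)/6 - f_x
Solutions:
 f(x) = C1 + 14*log(cos(x/4))/3


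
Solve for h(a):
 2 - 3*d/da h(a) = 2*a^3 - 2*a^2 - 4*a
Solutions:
 h(a) = C1 - a^4/6 + 2*a^3/9 + 2*a^2/3 + 2*a/3


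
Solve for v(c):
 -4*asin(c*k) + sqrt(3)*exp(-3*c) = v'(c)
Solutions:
 v(c) = C1 - Piecewise((4*c*asin(c*k) + sqrt(3)*exp(-3*c)/3 + 4*sqrt(-c^2*k^2 + 1)/k, Ne(k, 0)), (sqrt(3)*exp(-3*c)/3, True))


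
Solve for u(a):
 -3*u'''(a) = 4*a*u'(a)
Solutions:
 u(a) = C1 + Integral(C2*airyai(-6^(2/3)*a/3) + C3*airybi(-6^(2/3)*a/3), a)


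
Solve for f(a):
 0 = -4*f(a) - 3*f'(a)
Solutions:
 f(a) = C1*exp(-4*a/3)


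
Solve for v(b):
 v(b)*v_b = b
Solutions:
 v(b) = -sqrt(C1 + b^2)
 v(b) = sqrt(C1 + b^2)


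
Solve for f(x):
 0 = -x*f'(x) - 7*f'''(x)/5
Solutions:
 f(x) = C1 + Integral(C2*airyai(-5^(1/3)*7^(2/3)*x/7) + C3*airybi(-5^(1/3)*7^(2/3)*x/7), x)


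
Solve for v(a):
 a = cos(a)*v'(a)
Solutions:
 v(a) = C1 + Integral(a/cos(a), a)


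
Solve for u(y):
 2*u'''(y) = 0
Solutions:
 u(y) = C1 + C2*y + C3*y^2


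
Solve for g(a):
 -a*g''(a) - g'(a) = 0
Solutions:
 g(a) = C1 + C2*log(a)


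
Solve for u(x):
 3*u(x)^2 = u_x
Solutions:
 u(x) = -1/(C1 + 3*x)


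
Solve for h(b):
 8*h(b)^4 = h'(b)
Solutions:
 h(b) = (-1/(C1 + 24*b))^(1/3)
 h(b) = (-1/(C1 + 8*b))^(1/3)*(-3^(2/3) - 3*3^(1/6)*I)/6
 h(b) = (-1/(C1 + 8*b))^(1/3)*(-3^(2/3) + 3*3^(1/6)*I)/6


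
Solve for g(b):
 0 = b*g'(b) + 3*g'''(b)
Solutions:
 g(b) = C1 + Integral(C2*airyai(-3^(2/3)*b/3) + C3*airybi(-3^(2/3)*b/3), b)


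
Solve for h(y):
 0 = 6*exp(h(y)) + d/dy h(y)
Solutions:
 h(y) = log(1/(C1 + 6*y))


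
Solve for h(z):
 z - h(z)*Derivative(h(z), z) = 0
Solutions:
 h(z) = -sqrt(C1 + z^2)
 h(z) = sqrt(C1 + z^2)


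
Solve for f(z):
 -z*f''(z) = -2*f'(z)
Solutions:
 f(z) = C1 + C2*z^3


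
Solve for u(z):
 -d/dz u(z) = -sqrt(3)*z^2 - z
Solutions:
 u(z) = C1 + sqrt(3)*z^3/3 + z^2/2


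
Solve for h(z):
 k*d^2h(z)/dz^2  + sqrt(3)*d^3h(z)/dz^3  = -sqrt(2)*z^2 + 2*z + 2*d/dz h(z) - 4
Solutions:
 h(z) = C1 + C2*exp(sqrt(3)*z*(-k + sqrt(k^2 + 8*sqrt(3)))/6) + C3*exp(-sqrt(3)*z*(k + sqrt(k^2 + 8*sqrt(3)))/6) + sqrt(2)*k^2*z/4 + sqrt(2)*k*z^2/4 - k*z/2 + sqrt(2)*z^3/6 - z^2/2 + sqrt(6)*z/2 + 2*z


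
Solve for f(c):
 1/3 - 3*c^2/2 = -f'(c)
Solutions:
 f(c) = C1 + c^3/2 - c/3


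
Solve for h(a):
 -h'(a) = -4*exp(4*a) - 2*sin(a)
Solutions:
 h(a) = C1 + exp(4*a) - 2*cos(a)


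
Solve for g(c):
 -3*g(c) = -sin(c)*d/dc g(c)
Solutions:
 g(c) = C1*(cos(c) - 1)^(3/2)/(cos(c) + 1)^(3/2)


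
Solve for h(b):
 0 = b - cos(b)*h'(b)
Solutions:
 h(b) = C1 + Integral(b/cos(b), b)


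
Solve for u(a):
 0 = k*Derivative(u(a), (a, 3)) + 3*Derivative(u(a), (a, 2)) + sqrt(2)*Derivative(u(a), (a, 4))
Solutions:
 u(a) = C1 + C2*a + C3*exp(sqrt(2)*a*(-k + sqrt(k^2 - 12*sqrt(2)))/4) + C4*exp(-sqrt(2)*a*(k + sqrt(k^2 - 12*sqrt(2)))/4)


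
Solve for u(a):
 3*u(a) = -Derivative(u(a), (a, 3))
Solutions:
 u(a) = C3*exp(-3^(1/3)*a) + (C1*sin(3^(5/6)*a/2) + C2*cos(3^(5/6)*a/2))*exp(3^(1/3)*a/2)


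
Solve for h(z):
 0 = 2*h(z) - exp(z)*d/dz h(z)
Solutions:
 h(z) = C1*exp(-2*exp(-z))


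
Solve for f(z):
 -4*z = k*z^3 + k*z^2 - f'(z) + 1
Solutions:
 f(z) = C1 + k*z^4/4 + k*z^3/3 + 2*z^2 + z


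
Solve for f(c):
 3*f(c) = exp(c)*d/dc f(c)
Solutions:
 f(c) = C1*exp(-3*exp(-c))


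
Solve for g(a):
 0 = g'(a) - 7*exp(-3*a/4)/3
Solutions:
 g(a) = C1 - 28*exp(-3*a/4)/9


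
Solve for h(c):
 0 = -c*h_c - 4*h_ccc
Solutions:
 h(c) = C1 + Integral(C2*airyai(-2^(1/3)*c/2) + C3*airybi(-2^(1/3)*c/2), c)


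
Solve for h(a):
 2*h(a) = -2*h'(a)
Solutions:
 h(a) = C1*exp(-a)


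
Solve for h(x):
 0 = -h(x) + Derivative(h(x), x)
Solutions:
 h(x) = C1*exp(x)


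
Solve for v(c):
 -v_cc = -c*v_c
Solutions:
 v(c) = C1 + C2*erfi(sqrt(2)*c/2)


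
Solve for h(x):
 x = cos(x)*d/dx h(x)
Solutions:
 h(x) = C1 + Integral(x/cos(x), x)


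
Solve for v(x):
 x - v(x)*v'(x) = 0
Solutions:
 v(x) = -sqrt(C1 + x^2)
 v(x) = sqrt(C1 + x^2)


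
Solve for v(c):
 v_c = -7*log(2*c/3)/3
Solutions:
 v(c) = C1 - 7*c*log(c)/3 - 7*c*log(2)/3 + 7*c/3 + 7*c*log(3)/3


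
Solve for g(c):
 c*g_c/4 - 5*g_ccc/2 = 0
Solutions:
 g(c) = C1 + Integral(C2*airyai(10^(2/3)*c/10) + C3*airybi(10^(2/3)*c/10), c)


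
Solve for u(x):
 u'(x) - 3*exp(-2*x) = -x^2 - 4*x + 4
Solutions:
 u(x) = C1 - x^3/3 - 2*x^2 + 4*x - 3*exp(-2*x)/2


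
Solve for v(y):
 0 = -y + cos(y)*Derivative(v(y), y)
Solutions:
 v(y) = C1 + Integral(y/cos(y), y)


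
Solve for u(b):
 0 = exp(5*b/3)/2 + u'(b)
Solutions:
 u(b) = C1 - 3*exp(5*b/3)/10


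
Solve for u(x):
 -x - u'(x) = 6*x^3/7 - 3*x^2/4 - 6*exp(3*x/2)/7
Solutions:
 u(x) = C1 - 3*x^4/14 + x^3/4 - x^2/2 + 4*exp(3*x/2)/7


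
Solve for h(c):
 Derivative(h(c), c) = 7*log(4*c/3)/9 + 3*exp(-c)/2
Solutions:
 h(c) = C1 + 7*c*log(c)/9 + 7*c*(-log(3) - 1 + 2*log(2))/9 - 3*exp(-c)/2


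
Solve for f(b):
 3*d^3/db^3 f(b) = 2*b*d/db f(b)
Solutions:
 f(b) = C1 + Integral(C2*airyai(2^(1/3)*3^(2/3)*b/3) + C3*airybi(2^(1/3)*3^(2/3)*b/3), b)


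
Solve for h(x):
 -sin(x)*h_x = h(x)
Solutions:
 h(x) = C1*sqrt(cos(x) + 1)/sqrt(cos(x) - 1)


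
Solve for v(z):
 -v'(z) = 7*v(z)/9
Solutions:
 v(z) = C1*exp(-7*z/9)


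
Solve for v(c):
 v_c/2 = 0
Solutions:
 v(c) = C1


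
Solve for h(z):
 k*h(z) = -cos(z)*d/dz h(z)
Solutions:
 h(z) = C1*exp(k*(log(sin(z) - 1) - log(sin(z) + 1))/2)


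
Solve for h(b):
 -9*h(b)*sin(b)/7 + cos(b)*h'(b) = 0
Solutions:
 h(b) = C1/cos(b)^(9/7)


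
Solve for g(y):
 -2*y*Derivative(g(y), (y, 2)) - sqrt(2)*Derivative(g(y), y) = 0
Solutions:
 g(y) = C1 + C2*y^(1 - sqrt(2)/2)


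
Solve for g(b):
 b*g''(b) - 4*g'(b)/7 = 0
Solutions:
 g(b) = C1 + C2*b^(11/7)


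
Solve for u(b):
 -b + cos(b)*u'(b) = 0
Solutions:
 u(b) = C1 + Integral(b/cos(b), b)


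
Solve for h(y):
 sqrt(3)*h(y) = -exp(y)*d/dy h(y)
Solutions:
 h(y) = C1*exp(sqrt(3)*exp(-y))


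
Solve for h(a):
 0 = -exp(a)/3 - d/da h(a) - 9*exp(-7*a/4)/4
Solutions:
 h(a) = C1 - exp(a)/3 + 9*exp(-7*a/4)/7


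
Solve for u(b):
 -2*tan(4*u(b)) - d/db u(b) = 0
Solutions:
 u(b) = -asin(C1*exp(-8*b))/4 + pi/4
 u(b) = asin(C1*exp(-8*b))/4


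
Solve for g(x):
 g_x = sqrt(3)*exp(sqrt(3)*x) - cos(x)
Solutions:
 g(x) = C1 + exp(sqrt(3)*x) - sin(x)


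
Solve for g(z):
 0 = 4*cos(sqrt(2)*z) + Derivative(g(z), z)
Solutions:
 g(z) = C1 - 2*sqrt(2)*sin(sqrt(2)*z)


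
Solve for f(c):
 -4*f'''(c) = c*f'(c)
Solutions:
 f(c) = C1 + Integral(C2*airyai(-2^(1/3)*c/2) + C3*airybi(-2^(1/3)*c/2), c)


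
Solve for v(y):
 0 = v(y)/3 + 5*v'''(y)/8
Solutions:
 v(y) = C3*exp(-2*15^(2/3)*y/15) + (C1*sin(3^(1/6)*5^(2/3)*y/5) + C2*cos(3^(1/6)*5^(2/3)*y/5))*exp(15^(2/3)*y/15)


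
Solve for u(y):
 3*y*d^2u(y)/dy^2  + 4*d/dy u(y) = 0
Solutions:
 u(y) = C1 + C2/y^(1/3)


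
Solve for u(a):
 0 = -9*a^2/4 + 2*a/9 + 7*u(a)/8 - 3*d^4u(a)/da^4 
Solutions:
 u(a) = C1*exp(-378^(1/4)*a/6) + C2*exp(378^(1/4)*a/6) + C3*sin(378^(1/4)*a/6) + C4*cos(378^(1/4)*a/6) + 18*a^2/7 - 16*a/63


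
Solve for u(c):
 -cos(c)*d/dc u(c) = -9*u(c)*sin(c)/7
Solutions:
 u(c) = C1/cos(c)^(9/7)


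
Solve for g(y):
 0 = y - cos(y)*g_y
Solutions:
 g(y) = C1 + Integral(y/cos(y), y)


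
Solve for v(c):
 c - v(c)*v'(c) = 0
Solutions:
 v(c) = -sqrt(C1 + c^2)
 v(c) = sqrt(C1 + c^2)


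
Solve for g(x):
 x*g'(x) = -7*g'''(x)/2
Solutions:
 g(x) = C1 + Integral(C2*airyai(-2^(1/3)*7^(2/3)*x/7) + C3*airybi(-2^(1/3)*7^(2/3)*x/7), x)


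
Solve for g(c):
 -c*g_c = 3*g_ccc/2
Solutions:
 g(c) = C1 + Integral(C2*airyai(-2^(1/3)*3^(2/3)*c/3) + C3*airybi(-2^(1/3)*3^(2/3)*c/3), c)


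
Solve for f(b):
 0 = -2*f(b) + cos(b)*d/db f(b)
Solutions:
 f(b) = C1*(sin(b) + 1)/(sin(b) - 1)


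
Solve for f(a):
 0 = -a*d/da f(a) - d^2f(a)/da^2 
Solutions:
 f(a) = C1 + C2*erf(sqrt(2)*a/2)


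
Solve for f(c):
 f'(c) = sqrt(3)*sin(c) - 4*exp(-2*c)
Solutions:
 f(c) = C1 - sqrt(3)*cos(c) + 2*exp(-2*c)


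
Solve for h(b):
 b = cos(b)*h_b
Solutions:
 h(b) = C1 + Integral(b/cos(b), b)


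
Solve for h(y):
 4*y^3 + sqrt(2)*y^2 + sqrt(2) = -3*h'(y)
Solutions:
 h(y) = C1 - y^4/3 - sqrt(2)*y^3/9 - sqrt(2)*y/3


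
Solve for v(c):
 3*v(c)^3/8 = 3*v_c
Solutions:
 v(c) = -2*sqrt(-1/(C1 + c))
 v(c) = 2*sqrt(-1/(C1 + c))


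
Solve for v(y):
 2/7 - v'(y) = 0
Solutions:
 v(y) = C1 + 2*y/7


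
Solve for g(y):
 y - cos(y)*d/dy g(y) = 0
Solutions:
 g(y) = C1 + Integral(y/cos(y), y)


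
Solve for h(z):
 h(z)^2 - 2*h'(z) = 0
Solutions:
 h(z) = -2/(C1 + z)


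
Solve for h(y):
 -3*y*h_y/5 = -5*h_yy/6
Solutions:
 h(y) = C1 + C2*erfi(3*y/5)


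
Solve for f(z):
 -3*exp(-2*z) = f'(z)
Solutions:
 f(z) = C1 + 3*exp(-2*z)/2


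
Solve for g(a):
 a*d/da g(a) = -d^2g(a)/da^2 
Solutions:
 g(a) = C1 + C2*erf(sqrt(2)*a/2)


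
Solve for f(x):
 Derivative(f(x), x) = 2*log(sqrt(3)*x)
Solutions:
 f(x) = C1 + 2*x*log(x) - 2*x + x*log(3)


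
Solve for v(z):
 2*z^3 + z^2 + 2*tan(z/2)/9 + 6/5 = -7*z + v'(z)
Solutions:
 v(z) = C1 + z^4/2 + z^3/3 + 7*z^2/2 + 6*z/5 - 4*log(cos(z/2))/9


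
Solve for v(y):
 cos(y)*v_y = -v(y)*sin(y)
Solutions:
 v(y) = C1*cos(y)


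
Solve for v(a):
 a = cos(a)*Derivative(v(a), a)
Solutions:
 v(a) = C1 + Integral(a/cos(a), a)


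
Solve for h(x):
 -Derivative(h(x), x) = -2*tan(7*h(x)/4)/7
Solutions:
 h(x) = -4*asin(C1*exp(x/2))/7 + 4*pi/7
 h(x) = 4*asin(C1*exp(x/2))/7


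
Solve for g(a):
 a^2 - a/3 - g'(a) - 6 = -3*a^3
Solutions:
 g(a) = C1 + 3*a^4/4 + a^3/3 - a^2/6 - 6*a


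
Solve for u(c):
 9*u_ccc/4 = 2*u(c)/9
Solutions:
 u(c) = C3*exp(2*3^(2/3)*c/9) + (C1*sin(3^(1/6)*c/3) + C2*cos(3^(1/6)*c/3))*exp(-3^(2/3)*c/9)


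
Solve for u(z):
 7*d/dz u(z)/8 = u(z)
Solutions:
 u(z) = C1*exp(8*z/7)


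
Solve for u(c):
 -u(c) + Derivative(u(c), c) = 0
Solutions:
 u(c) = C1*exp(c)


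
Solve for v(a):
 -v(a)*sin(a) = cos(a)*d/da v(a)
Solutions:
 v(a) = C1*cos(a)


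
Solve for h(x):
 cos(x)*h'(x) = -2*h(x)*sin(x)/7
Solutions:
 h(x) = C1*cos(x)^(2/7)


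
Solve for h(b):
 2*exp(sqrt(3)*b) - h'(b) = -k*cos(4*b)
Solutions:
 h(b) = C1 + k*sin(4*b)/4 + 2*sqrt(3)*exp(sqrt(3)*b)/3


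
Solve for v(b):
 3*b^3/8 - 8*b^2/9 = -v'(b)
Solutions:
 v(b) = C1 - 3*b^4/32 + 8*b^3/27


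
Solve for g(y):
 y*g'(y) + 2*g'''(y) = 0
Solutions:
 g(y) = C1 + Integral(C2*airyai(-2^(2/3)*y/2) + C3*airybi(-2^(2/3)*y/2), y)


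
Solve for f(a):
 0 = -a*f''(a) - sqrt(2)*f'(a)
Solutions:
 f(a) = C1 + C2*a^(1 - sqrt(2))


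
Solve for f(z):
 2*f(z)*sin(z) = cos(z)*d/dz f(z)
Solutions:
 f(z) = C1/cos(z)^2


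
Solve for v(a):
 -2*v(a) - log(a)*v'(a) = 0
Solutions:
 v(a) = C1*exp(-2*li(a))


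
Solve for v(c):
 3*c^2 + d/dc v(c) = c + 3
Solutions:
 v(c) = C1 - c^3 + c^2/2 + 3*c


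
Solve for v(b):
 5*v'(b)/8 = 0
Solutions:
 v(b) = C1


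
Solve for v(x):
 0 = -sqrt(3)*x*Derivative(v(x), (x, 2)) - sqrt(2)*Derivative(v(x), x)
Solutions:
 v(x) = C1 + C2*x^(1 - sqrt(6)/3)


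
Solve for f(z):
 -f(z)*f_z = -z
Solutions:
 f(z) = -sqrt(C1 + z^2)
 f(z) = sqrt(C1 + z^2)


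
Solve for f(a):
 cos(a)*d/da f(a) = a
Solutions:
 f(a) = C1 + Integral(a/cos(a), a)


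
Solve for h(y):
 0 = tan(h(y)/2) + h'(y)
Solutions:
 h(y) = -2*asin(C1*exp(-y/2)) + 2*pi
 h(y) = 2*asin(C1*exp(-y/2))


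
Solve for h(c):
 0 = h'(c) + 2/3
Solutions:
 h(c) = C1 - 2*c/3


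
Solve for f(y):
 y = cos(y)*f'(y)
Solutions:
 f(y) = C1 + Integral(y/cos(y), y)


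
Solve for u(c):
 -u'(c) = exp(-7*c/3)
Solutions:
 u(c) = C1 + 3*exp(-7*c/3)/7


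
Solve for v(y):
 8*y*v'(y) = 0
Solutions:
 v(y) = C1


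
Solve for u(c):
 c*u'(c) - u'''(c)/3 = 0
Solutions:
 u(c) = C1 + Integral(C2*airyai(3^(1/3)*c) + C3*airybi(3^(1/3)*c), c)


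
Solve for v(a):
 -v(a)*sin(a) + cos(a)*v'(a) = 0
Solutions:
 v(a) = C1/cos(a)


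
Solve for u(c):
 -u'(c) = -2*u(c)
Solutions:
 u(c) = C1*exp(2*c)


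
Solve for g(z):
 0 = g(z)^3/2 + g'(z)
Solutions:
 g(z) = -sqrt(-1/(C1 - z))
 g(z) = sqrt(-1/(C1 - z))


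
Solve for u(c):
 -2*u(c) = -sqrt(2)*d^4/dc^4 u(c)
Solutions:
 u(c) = C1*exp(-2^(1/8)*c) + C2*exp(2^(1/8)*c) + C3*sin(2^(1/8)*c) + C4*cos(2^(1/8)*c)


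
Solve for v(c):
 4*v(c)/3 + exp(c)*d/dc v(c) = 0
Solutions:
 v(c) = C1*exp(4*exp(-c)/3)


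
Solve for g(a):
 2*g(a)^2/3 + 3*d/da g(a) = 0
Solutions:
 g(a) = 9/(C1 + 2*a)


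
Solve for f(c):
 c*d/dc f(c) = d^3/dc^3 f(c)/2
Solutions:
 f(c) = C1 + Integral(C2*airyai(2^(1/3)*c) + C3*airybi(2^(1/3)*c), c)


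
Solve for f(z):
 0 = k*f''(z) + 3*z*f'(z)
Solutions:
 f(z) = C1 + C2*sqrt(k)*erf(sqrt(6)*z*sqrt(1/k)/2)


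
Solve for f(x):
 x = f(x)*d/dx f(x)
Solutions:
 f(x) = -sqrt(C1 + x^2)
 f(x) = sqrt(C1 + x^2)


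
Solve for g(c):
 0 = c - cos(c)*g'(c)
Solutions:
 g(c) = C1 + Integral(c/cos(c), c)


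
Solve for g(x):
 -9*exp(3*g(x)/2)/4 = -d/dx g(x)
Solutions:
 g(x) = 2*log(-1/(C1 + 27*x))/3 + 2*log(2)
 g(x) = 2*log((-1/(C1 + 9*x))^(1/3)*(-3^(2/3)/3 - 3^(1/6)*I))
 g(x) = 2*log((-1/(C1 + 9*x))^(1/3)*(-3^(2/3)/3 + 3^(1/6)*I))
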